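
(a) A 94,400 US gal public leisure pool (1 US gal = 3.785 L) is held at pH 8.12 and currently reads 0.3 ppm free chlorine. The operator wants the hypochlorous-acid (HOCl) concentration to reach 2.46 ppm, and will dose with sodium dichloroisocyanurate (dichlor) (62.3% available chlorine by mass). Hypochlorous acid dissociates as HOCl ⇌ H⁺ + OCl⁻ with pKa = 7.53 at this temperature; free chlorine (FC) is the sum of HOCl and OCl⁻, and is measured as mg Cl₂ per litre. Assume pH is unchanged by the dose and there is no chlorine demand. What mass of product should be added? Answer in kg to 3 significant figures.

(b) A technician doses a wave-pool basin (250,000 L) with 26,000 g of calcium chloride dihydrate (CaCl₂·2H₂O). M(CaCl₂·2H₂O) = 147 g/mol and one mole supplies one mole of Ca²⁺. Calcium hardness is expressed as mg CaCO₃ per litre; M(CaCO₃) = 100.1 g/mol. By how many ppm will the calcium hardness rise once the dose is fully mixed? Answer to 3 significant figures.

(a) 6.73 kg; (b) 70.8 ppm

(a) Volume: 94,400 US gal × 3.785 L/gal = 357,304 L.
(a) [OCl⁻]/[HOCl] = 10^(pH − pKa) = 10^(8.12 − 7.53) = 3.89; fraction as HOCl = 1/(1 + 3.89) = 0.2045.
(a) Free chlorine required for 2.46 ppm HOCl: 2.46 / 0.2045 = 12.03 ppm.
(a) FC to add: 12.03 − 0.3 = 11.73 mg/L as Cl₂.
(a) Cl₂ equivalent: 11.73 mg/L × 357,304 L = 4191 g.
(a) Product at 62.3% available Cl: 4191 / 0.623 = 6728 g.

(b) Moles of Ca²⁺: 26,000 g ÷ 147 g/mol = 176.9 mol.
(b) As CaCO₃: 176.9 mol × 100.1 g/mol = 17,700 g.
(b) Rise: 17,700 g / 250,000 L × 1000 = 70.82 mg/L.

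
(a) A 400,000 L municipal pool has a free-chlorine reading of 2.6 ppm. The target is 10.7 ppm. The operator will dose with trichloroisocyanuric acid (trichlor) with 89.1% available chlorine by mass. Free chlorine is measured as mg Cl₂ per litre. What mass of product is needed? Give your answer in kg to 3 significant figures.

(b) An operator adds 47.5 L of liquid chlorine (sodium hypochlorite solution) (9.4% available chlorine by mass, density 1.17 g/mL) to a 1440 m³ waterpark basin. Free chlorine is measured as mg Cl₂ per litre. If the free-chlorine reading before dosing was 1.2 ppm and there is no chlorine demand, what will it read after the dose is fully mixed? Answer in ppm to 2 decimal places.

(a) 3.64 kg; (b) 4.83 ppm

(a) Chlorine deficit: 10.7 − 2.6 = 8.1 ppm = 8.1 mg/L as Cl₂.
(a) Cl₂ equivalent needed: 8.1 mg/L × 400,000 L = 3,240,000 mg = 3240 g.
(a) Product at 89.1% available chlorine: 3240 / 0.891 = 3636 g.

(b) Volume: 1440 m³ = 1,440,000 L.
(b) Mass of solution: 47.5 L × 1000 mL/L × 1.17 g/mL = 55,580 g.
(b) Available chlorine delivered: 55,580 g × 0.094 = 5224 g as Cl₂.
(b) Concentration rise: 5224 g / 1,440,000 L = 3.628 mg/L = 3.63 ppm.
(b) Final FC: 1.2 + 3.63 = 4.83 ppm.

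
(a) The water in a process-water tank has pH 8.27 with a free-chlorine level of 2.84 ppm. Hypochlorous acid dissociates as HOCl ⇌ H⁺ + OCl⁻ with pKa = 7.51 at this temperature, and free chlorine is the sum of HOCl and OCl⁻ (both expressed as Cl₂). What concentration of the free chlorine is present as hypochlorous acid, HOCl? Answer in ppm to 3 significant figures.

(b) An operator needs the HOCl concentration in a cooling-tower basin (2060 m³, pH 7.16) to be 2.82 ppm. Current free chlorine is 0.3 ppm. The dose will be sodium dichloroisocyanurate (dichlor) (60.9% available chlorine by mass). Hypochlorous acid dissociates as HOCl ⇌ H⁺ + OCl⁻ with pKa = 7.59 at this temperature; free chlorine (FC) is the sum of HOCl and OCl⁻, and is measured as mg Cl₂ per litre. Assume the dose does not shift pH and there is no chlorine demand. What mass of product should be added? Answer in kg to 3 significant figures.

(a) 0.420 ppm; (b) 12.1 kg

(a) [OCl⁻]/[HOCl] = 10^(pH − pKa) = 10^(8.27 − 7.51) = 10^0.76 = 5.754.
(a) Fraction as HOCl = 1 / (1 + 5.754) = 0.1481.
(a) HOCl = 0.1481 × 2.84 ppm = 0.4205 ppm.

(b) Volume: 2060 m³ = 2,060,000 L.
(b) [OCl⁻]/[HOCl] = 10^(pH − pKa) = 10^(7.16 − 7.59) = 0.3715; fraction as HOCl = 1/(1 + 0.3715) = 0.7291.
(b) Free chlorine required for 2.82 ppm HOCl: 2.82 / 0.7291 = 3.868 ppm.
(b) FC to add: 3.868 − 0.3 = 3.568 mg/L as Cl₂.
(b) Cl₂ equivalent: 3.568 mg/L × 2,060,000 L = 7350 g.
(b) Product at 60.9% available Cl: 7350 / 0.609 = 12,070 g.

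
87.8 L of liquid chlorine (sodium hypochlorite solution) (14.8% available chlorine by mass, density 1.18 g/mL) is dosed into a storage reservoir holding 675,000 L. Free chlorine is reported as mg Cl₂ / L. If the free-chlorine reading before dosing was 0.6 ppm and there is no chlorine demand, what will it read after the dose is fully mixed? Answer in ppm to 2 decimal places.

23.32 ppm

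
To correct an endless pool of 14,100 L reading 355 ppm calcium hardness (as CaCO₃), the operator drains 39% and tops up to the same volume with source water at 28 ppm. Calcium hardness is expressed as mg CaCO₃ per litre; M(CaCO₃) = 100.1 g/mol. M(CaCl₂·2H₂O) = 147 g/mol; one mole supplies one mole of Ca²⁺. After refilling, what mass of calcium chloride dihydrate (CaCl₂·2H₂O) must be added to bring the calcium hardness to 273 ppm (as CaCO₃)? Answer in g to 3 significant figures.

943 g

After draining 39% and refilling: 355 × 0.61 + 28 × 0.39 = 227.47 ppm.
Deficit to target: 273 − 227.47 = 45.53 mg/L.
As CaCO₃: 45.53 mg/L × 14,100 L = 642 g; ÷ 100.1 = 6.413 mol Ca²⁺.
Mass: 6.413 × 147 = 942.8 g.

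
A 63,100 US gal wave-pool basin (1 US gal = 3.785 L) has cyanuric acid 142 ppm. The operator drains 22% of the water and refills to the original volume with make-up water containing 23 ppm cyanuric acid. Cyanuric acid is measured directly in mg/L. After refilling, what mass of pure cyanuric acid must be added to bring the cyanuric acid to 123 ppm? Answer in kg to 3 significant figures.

1.71 kg

Volume: 63,100 US gal × 3.785 L/gal = 238,834 L.
After draining 22% and refilling: 142 × 0.78 + 23 × 0.22 = 115.82 ppm.
Deficit to target: 123 − 115.82 = 7.18 mg/L.
Mass: 7.18 mg/L × 238,834 L = 1715 g cyanuric acid.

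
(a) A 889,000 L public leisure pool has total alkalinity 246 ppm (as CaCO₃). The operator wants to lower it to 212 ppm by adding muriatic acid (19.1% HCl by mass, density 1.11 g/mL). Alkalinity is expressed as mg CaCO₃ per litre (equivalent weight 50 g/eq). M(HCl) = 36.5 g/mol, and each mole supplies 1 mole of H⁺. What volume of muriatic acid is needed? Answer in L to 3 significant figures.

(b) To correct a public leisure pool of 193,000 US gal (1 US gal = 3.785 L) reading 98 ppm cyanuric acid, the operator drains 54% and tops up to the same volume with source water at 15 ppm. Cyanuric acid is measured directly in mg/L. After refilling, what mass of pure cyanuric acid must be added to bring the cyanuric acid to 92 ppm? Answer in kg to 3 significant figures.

(a) 104 L; (b) 28.4 kg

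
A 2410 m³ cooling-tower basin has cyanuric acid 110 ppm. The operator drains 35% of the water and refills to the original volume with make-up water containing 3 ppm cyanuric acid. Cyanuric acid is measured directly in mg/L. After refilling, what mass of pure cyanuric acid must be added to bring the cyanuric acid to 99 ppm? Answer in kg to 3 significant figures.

63.7 kg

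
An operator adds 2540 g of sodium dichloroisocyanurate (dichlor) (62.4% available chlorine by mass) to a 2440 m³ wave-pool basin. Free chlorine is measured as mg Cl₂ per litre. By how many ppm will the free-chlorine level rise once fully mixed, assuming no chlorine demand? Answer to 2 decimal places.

Volume: 2440 m³ = 2,440,000 L.
Available chlorine delivered: 2540 g × 0.624 = 1585 g as Cl₂.
Concentration rise: 1585 g / 2,440,000 L = 0.6496 mg/L = 0.65 ppm.

0.65 ppm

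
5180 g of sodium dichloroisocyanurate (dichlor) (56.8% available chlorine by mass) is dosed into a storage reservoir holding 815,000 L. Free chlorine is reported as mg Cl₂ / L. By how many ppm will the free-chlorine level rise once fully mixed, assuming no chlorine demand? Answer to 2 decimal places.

3.61 ppm

Available chlorine delivered: 5180 g × 0.568 = 2942 g as Cl₂.
Concentration rise: 2942 g / 815,000 L = 3.61 mg/L = 3.61 ppm.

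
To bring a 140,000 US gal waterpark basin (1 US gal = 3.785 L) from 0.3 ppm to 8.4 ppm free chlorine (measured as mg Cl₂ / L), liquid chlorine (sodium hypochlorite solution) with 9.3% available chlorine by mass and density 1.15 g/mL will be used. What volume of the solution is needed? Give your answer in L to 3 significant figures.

Volume: 140,000 US gal × 3.785 L/gal = 529,900 L.
Chlorine deficit: 8.4 − 0.3 = 8.1 ppm = 8.1 mg/L as Cl₂.
Cl₂ equivalent needed: 8.1 mg/L × 529,900 L = 4,292,000 mg = 4292 g.
Product at 9.3% available chlorine: 4292 / 0.093 = 46,150 g.
Volume at density 1.15 g/mL: 46,150 g ÷ 1.15 g/mL = 40,130 mL.

40.1 L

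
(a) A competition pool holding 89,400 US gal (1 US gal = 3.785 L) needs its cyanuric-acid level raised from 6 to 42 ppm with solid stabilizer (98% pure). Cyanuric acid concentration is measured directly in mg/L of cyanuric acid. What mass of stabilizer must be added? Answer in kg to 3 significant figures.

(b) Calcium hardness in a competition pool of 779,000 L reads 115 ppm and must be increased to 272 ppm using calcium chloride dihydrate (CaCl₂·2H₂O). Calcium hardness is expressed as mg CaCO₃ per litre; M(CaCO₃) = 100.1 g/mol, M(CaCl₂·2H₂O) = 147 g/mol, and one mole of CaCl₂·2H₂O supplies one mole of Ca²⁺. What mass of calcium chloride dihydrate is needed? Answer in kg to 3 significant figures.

(a) 12.4 kg; (b) 180 kg

(a) Volume: 89,400 US gal × 3.785 L/gal = 338,379 L.
(a) CYA to add: (42 − 6) = 36 mg/L × 338,379 L = 12,180 g cyanuric acid.
(a) At 98% purity: 12,180 / 0.98 = 12,430 g product.

(b) Hardness to add: (272 − 115) = 157 mg/L as CaCO₃ × 779,000 L = 122,300 g as CaCO₃.
(b) Moles of Ca²⁺ (1 mol Ca²⁺ ≡ 1 mol CaCO₃): 122,300 / 100.1 g/mol = 1222 mol.
(b) Mass of CaCl₂·2H₂O: 1222 × 147 = 179,600 g.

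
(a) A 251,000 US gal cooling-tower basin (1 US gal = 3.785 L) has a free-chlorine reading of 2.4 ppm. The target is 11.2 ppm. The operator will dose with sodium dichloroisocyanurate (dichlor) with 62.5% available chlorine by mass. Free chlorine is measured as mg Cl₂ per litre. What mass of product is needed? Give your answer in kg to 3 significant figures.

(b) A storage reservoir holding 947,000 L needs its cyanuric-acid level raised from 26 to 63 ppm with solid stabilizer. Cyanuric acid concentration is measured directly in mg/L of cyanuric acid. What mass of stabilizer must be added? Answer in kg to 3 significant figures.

(a) 13.4 kg; (b) 35.0 kg

(a) Volume: 251,000 US gal × 3.785 L/gal = 950,035 L.
(a) Chlorine deficit: 11.2 − 2.4 = 8.8 ppm = 8.8 mg/L as Cl₂.
(a) Cl₂ equivalent needed: 8.8 mg/L × 950,035 L = 8,360,000 mg = 8360 g.
(a) Product at 62.5% available chlorine: 8360 / 0.625 = 13,380 g.

(b) CYA to add: (63 − 26) = 37 mg/L × 947,000 L = 35,040 g cyanuric acid.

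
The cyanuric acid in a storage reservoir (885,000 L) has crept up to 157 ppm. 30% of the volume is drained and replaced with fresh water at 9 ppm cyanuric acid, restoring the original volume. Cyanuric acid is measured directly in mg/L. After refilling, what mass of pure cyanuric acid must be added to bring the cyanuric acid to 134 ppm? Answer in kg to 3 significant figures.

18.9 kg

After draining 30% and refilling: 157 × 0.70 + 9 × 0.30 = 112.6 ppm.
Deficit to target: 134 − 112.6 = 21.4 mg/L.
Mass: 21.4 mg/L × 885,000 L = 18,940 g cyanuric acid.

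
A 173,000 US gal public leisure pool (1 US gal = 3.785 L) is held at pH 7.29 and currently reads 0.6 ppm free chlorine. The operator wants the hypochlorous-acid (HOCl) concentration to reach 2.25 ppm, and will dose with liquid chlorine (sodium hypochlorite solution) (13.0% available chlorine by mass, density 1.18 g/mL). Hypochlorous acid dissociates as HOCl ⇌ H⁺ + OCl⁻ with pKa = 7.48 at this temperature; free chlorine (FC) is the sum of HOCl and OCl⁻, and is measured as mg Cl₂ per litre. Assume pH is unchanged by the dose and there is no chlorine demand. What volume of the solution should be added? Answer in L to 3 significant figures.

Volume: 173,000 US gal × 3.785 L/gal = 654,805 L.
[OCl⁻]/[HOCl] = 10^(pH − pKa) = 10^(7.29 − 7.48) = 0.6457; fraction as HOCl = 1/(1 + 0.6457) = 0.6077.
Free chlorine required for 2.25 ppm HOCl: 2.25 / 0.6077 = 3.703 ppm.
FC to add: 3.703 − 0.6 = 3.103 mg/L as Cl₂.
Cl₂ equivalent: 3.103 mg/L × 654,805 L = 2032 g.
Product at 13.0% available Cl: 2032 / 0.13 = 15,630 g.
Volume: 15,630 g ÷ 1.18 g/mL = 13,240 mL.

13.2 L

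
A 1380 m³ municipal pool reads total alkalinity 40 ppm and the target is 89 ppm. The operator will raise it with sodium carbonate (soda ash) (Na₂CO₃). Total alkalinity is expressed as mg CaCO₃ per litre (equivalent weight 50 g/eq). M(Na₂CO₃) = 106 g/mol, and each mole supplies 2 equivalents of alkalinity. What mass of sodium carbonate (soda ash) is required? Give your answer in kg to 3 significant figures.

71.7 kg

Volume: 1380 m³ = 1,380,000 L.
Alkalinity to add: (89 − 40) = 49 mg/L as CaCO₃ × 1,380,000 L = 67,620 g as CaCO₃.
Equivalents: 67,620 g ÷ 50 g/eq = 1352 eq.
Each mole of Na₂CO₃ supplies 2 eq, so 1352 / 2 = 676.2 mol.
Mass: 676.2 mol × 106 g/mol = 71,680 g.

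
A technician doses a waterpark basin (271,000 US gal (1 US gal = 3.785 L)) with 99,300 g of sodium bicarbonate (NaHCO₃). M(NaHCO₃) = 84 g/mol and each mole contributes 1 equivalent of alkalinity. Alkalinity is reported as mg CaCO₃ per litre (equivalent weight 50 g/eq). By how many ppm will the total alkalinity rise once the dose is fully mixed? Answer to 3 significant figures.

Volume: 271,000 US gal × 3.785 L/gal = 1,025,735 L.
Moles of NaHCO₃: 99,300 g ÷ 84 g/mol = 1182 mol → 1182 eq of alkalinity.
As CaCO₃: 1182 eq × 50 g/eq = 59,110 g.
Rise: 59,110 g / 1,025,735 L × 1000 = 57.62 mg/L.

57.6 ppm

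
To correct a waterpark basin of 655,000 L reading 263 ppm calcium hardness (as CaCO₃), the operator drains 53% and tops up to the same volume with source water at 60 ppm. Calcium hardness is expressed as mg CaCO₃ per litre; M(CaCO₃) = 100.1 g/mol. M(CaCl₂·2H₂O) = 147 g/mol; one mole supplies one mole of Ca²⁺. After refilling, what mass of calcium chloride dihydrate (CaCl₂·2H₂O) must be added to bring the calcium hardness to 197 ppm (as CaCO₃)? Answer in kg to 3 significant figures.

40.0 kg

After draining 53% and refilling: 263 × 0.47 + 60 × 0.53 = 155.41 ppm.
Deficit to target: 197 − 155.41 = 41.59 mg/L.
As CaCO₃: 41.59 mg/L × 655,000 L = 27,240 g; ÷ 100.1 = 272.1 mol Ca²⁺.
Mass: 272.1 × 147 = 40,000 g.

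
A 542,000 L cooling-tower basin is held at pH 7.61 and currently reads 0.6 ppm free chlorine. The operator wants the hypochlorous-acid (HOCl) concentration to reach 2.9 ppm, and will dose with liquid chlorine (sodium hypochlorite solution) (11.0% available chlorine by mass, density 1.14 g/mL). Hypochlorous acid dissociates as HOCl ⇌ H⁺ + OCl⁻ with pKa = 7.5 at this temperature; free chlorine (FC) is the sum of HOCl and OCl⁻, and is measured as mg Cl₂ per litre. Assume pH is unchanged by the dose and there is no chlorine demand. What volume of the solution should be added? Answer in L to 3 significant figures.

26.1 L

[OCl⁻]/[HOCl] = 10^(pH − pKa) = 10^(7.61 − 7.5) = 1.288; fraction as HOCl = 1/(1 + 1.288) = 0.437.
Free chlorine required for 2.9 ppm HOCl: 2.9 / 0.437 = 6.636 ppm.
FC to add: 6.636 − 0.6 = 6.036 mg/L as Cl₂.
Cl₂ equivalent: 6.036 mg/L × 542,000 L = 3271 g.
Product at 11.0% available Cl: 3271 / 0.11 = 29,740 g.
Volume: 29,740 g ÷ 1.14 g/mL = 26,090 mL.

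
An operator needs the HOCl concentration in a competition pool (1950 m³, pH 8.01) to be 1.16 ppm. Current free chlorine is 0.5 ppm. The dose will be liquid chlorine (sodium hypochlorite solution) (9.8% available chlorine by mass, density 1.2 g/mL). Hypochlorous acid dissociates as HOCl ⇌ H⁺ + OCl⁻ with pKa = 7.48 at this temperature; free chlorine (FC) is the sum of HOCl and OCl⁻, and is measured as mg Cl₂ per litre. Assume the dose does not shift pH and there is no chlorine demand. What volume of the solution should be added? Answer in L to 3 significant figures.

Volume: 1950 m³ = 1,950,000 L.
[OCl⁻]/[HOCl] = 10^(pH − pKa) = 10^(8.01 − 7.48) = 3.388; fraction as HOCl = 1/(1 + 3.388) = 0.2279.
Free chlorine required for 1.16 ppm HOCl: 1.16 / 0.2279 = 5.091 ppm.
FC to add: 5.091 − 0.5 = 4.591 mg/L as Cl₂.
Cl₂ equivalent: 4.591 mg/L × 1,950,000 L = 8952 g.
Product at 9.8% available Cl: 8952 / 0.098 = 91,340 g.
Volume: 91,340 g ÷ 1.2 g/mL = 76,120 mL.

76.1 L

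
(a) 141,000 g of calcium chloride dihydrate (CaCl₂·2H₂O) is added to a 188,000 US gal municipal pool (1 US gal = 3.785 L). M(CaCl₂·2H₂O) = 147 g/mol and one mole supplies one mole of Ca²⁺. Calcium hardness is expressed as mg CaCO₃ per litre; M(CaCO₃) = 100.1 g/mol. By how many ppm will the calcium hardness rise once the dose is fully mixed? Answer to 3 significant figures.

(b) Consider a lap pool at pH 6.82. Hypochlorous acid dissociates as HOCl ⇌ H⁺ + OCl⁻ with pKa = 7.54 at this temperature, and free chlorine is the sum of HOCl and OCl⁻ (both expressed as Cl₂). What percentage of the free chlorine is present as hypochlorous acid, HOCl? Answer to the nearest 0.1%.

(a) Volume: 188,000 US gal × 3.785 L/gal = 711,580 L.
(a) Moles of Ca²⁺: 141,000 g ÷ 147 g/mol = 959.2 mol.
(a) As CaCO₃: 959.2 mol × 100.1 g/mol = 96,010 g.
(a) Rise: 96,010 g / 711,580 L × 1000 = 134.9 mg/L.

(b) [OCl⁻]/[HOCl] = 10^(pH − pKa) = 10^(6.82 − 7.54) = 10^-0.72 = 0.1905.
(b) Fraction as HOCl = 1 / (1 + 0.1905) = 0.84.

(a) 135 ppm; (b) 84.0%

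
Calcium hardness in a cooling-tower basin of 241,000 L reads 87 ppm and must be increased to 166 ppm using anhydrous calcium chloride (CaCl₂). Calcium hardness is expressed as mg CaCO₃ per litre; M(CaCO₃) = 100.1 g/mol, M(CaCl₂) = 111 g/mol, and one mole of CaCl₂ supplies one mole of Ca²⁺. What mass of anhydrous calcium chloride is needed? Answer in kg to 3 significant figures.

21.1 kg

Hardness to add: (166 − 87) = 79 mg/L as CaCO₃ × 241,000 L = 19,040 g as CaCO₃.
Moles of Ca²⁺ (1 mol Ca²⁺ ≡ 1 mol CaCO₃): 19,040 / 100.1 g/mol = 190.2 mol.
Mass of CaCl₂: 190.2 × 111 = 21,110 g.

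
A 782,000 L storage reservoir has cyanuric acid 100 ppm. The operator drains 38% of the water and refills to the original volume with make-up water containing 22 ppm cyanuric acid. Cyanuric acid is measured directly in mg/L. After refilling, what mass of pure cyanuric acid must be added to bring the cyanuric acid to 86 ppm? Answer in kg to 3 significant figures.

After draining 38% and refilling: 100 × 0.62 + 22 × 0.38 = 70.36 ppm.
Deficit to target: 86 − 70.36 = 15.64 mg/L.
Mass: 15.64 mg/L × 782,000 L = 12,230 g cyanuric acid.

12.2 kg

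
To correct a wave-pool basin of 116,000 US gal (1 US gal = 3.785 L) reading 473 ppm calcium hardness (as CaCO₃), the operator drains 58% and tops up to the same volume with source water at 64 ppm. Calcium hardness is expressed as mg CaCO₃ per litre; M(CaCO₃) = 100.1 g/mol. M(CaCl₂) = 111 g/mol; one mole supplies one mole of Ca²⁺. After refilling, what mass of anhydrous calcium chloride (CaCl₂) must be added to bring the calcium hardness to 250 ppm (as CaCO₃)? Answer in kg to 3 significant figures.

6.92 kg

Volume: 116,000 US gal × 3.785 L/gal = 439,060 L.
After draining 58% and refilling: 473 × 0.42 + 64 × 0.58 = 235.78 ppm.
Deficit to target: 250 − 235.78 = 14.22 mg/L.
As CaCO₃: 14.22 mg/L × 439,060 L = 6243 g; ÷ 100.1 = 62.37 mol Ca²⁺.
Mass: 62.37 × 111 = 6923 g.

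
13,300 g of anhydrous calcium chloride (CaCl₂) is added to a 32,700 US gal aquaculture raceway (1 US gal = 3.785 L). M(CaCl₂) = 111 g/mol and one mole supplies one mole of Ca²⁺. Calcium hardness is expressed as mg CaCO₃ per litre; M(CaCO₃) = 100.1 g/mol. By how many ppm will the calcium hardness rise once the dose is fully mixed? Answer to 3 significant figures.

96.9 ppm

Volume: 32,700 US gal × 3.785 L/gal = 123,770 L.
Moles of Ca²⁺: 13,300 g ÷ 111 g/mol = 119.8 mol.
As CaCO₃: 119.8 mol × 100.1 g/mol = 11,990 g.
Rise: 11,990 g / 123,770 L × 1000 = 96.91 mg/L.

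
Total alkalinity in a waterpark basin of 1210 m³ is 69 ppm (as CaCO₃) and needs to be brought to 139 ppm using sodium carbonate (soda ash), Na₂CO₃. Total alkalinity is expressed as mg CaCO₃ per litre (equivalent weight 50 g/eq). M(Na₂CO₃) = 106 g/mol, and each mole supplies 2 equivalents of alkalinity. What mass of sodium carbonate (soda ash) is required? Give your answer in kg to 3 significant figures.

Volume: 1210 m³ = 1,210,000 L.
Alkalinity to add: (139 − 69) = 70 mg/L as CaCO₃ × 1,210,000 L = 84,700 g as CaCO₃.
Equivalents: 84,700 g ÷ 50 g/eq = 1694 eq.
Each mole of Na₂CO₃ supplies 2 eq, so 1694 / 2 = 847 mol.
Mass: 847 mol × 106 g/mol = 89,780 g.

89.8 kg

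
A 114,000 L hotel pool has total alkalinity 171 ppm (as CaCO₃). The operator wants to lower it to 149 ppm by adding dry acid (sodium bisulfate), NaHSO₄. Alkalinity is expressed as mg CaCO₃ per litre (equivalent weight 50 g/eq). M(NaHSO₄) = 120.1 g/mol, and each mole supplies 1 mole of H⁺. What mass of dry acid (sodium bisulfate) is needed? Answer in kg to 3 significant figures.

6.02 kg

Alkalinity to neutralize: (171 − 149) = 22 mg/L as CaCO₃ × 114,000 L = 2508 g as CaCO₃.
Equivalents of H⁺ required: 2508 ÷ 50 g/eq = 50.16 eq = 50.16 mol NaHSO₄.
Mass of NaHSO₄: 50.16 × 120.1 = 6024 g.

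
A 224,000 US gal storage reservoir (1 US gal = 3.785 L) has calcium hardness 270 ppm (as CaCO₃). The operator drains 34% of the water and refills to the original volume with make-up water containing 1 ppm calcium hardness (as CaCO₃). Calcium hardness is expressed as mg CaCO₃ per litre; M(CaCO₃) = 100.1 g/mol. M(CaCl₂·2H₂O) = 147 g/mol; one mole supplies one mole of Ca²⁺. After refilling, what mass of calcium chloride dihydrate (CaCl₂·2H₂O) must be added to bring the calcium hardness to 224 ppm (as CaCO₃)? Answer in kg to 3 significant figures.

56.6 kg

Volume: 224,000 US gal × 3.785 L/gal = 847,840 L.
After draining 34% and refilling: 270 × 0.66 + 1 × 0.34 = 178.54 ppm.
Deficit to target: 224 − 178.54 = 45.46 mg/L.
As CaCO₃: 45.46 mg/L × 847,840 L = 38,540 g; ÷ 100.1 = 385 mol Ca²⁺.
Mass: 385 × 147 = 56,600 g.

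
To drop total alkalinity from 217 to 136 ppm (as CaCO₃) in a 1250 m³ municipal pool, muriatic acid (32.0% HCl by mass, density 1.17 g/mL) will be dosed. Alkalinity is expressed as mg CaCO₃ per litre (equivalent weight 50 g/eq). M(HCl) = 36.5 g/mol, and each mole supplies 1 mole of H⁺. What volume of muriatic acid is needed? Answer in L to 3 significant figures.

Volume: 1250 m³ = 1,250,000 L.
Alkalinity to neutralize: (217 − 136) = 81 mg/L as CaCO₃ × 1,250,000 L = 101,200 g as CaCO₃.
Equivalents of H⁺ required: 101,200 ÷ 50 g/eq = 2025 eq = 2025 mol HCl.
Mass of HCl: 2025 × 36.5 = 73,910 g.
Mass of 32.0% solution: 73,910 / 0.32 = 231,000 g.
Volume: 231,000 g ÷ 1.17 g/mL = 197,400 mL.

197 L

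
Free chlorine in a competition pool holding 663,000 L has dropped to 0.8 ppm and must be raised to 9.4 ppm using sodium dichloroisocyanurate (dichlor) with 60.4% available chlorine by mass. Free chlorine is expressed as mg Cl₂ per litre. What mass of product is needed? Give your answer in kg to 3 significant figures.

9.44 kg

Chlorine deficit: 9.4 − 0.8 = 8.6 ppm = 8.6 mg/L as Cl₂.
Cl₂ equivalent needed: 8.6 mg/L × 663,000 L = 5,702,000 mg = 5702 g.
Product at 60.4% available chlorine: 5702 / 0.604 = 9440 g.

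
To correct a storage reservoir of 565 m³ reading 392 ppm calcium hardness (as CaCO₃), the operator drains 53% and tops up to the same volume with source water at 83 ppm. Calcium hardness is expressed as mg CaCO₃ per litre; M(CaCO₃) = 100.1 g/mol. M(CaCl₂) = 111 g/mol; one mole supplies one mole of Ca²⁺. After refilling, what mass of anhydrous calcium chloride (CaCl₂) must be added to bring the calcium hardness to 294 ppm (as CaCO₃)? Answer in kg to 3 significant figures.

41.2 kg

Volume: 565 m³ = 565,000 L.
After draining 53% and refilling: 392 × 0.47 + 83 × 0.53 = 228.23 ppm.
Deficit to target: 294 − 228.23 = 65.77 mg/L.
As CaCO₃: 65.77 mg/L × 565,000 L = 37,160 g; ÷ 100.1 = 371.2 mol Ca²⁺.
Mass: 371.2 × 111 = 41,210 g.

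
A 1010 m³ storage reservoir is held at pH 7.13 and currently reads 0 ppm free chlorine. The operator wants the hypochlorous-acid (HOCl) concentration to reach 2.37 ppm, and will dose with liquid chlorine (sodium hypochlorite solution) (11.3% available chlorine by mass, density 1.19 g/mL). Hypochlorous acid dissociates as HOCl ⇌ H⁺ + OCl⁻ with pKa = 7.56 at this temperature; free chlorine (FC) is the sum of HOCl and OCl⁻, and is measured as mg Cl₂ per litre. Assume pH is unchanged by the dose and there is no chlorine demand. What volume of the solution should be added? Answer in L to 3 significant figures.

Volume: 1010 m³ = 1,010,000 L.
[OCl⁻]/[HOCl] = 10^(pH − pKa) = 10^(7.13 − 7.56) = 0.3715; fraction as HOCl = 1/(1 + 0.3715) = 0.7291.
Free chlorine required for 2.37 ppm HOCl: 2.37 / 0.7291 = 3.251 ppm.
FC to add: 3.251 − 0 = 3.251 mg/L as Cl₂.
Cl₂ equivalent: 3.251 mg/L × 1,010,000 L = 3283 g.
Product at 11.3% available Cl: 3283 / 0.113 = 29,050 g.
Volume: 29,050 g ÷ 1.19 g/mL = 24,410 mL.

24.4 L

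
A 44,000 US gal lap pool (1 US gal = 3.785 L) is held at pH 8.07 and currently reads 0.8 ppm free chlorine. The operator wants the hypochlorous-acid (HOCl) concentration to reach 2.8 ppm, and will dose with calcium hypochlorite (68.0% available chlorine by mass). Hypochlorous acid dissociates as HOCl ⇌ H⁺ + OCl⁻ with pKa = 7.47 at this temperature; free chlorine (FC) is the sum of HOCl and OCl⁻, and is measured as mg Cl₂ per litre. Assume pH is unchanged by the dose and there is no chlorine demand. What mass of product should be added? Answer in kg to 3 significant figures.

3.22 kg

Volume: 44,000 US gal × 3.785 L/gal = 166,540 L.
[OCl⁻]/[HOCl] = 10^(pH − pKa) = 10^(8.07 − 7.47) = 3.981; fraction as HOCl = 1/(1 + 3.981) = 0.2008.
Free chlorine required for 2.8 ppm HOCl: 2.8 / 0.2008 = 13.95 ppm.
FC to add: 13.95 − 0.8 = 13.15 mg/L as Cl₂.
Cl₂ equivalent: 13.15 mg/L × 166,540 L = 2190 g.
Product at 68.0% available Cl: 2190 / 0.68 = 3220 g.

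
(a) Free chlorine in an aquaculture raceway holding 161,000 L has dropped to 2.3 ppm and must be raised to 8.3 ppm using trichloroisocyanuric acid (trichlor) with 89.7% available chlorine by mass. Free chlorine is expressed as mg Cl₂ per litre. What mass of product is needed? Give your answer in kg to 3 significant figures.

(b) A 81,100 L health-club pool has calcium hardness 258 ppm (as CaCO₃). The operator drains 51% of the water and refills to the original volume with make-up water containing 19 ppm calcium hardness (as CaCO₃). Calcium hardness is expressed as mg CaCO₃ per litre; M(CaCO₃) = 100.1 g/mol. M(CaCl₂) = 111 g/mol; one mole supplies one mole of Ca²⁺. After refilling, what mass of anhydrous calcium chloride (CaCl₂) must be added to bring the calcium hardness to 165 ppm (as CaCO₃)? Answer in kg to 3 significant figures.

(a) 1.08 kg; (b) 2.60 kg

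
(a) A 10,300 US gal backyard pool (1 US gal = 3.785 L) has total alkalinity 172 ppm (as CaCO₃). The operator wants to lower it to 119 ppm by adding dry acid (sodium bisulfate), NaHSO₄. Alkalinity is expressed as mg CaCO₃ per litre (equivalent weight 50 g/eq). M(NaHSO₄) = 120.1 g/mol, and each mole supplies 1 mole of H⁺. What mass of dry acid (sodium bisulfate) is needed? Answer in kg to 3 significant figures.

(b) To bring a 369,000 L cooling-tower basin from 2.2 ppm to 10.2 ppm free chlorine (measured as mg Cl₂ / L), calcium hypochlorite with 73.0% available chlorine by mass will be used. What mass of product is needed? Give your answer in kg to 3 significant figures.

(a) 4.96 kg; (b) 4.04 kg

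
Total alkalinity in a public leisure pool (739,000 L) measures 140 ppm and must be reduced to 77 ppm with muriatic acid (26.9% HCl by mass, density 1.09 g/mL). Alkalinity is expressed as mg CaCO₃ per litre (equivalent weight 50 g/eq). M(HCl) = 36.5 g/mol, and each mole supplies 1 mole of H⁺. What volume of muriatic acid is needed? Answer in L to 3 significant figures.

116 L

Alkalinity to neutralize: (140 − 77) = 63 mg/L as CaCO₃ × 739,000 L = 46,560 g as CaCO₃.
Equivalents of H⁺ required: 46,560 ÷ 50 g/eq = 931.1 eq = 931.1 mol HCl.
Mass of HCl: 931.1 × 36.5 = 33,990 g.
Mass of 26.9% solution: 33,990 / 0.269 = 126,300 g.
Volume: 126,300 g ÷ 1.09 g/mL = 115,900 mL.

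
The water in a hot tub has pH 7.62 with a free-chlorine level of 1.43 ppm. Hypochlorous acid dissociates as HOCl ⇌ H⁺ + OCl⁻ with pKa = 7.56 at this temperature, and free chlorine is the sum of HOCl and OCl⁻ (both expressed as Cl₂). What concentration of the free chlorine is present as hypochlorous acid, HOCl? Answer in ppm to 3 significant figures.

[OCl⁻]/[HOCl] = 10^(pH − pKa) = 10^(7.62 − 7.56) = 10^0.06 = 1.148.
Fraction as HOCl = 1 / (1 + 1.148) = 0.4655.
HOCl = 0.4655 × 1.43 ppm = 0.6657 ppm.

0.666 ppm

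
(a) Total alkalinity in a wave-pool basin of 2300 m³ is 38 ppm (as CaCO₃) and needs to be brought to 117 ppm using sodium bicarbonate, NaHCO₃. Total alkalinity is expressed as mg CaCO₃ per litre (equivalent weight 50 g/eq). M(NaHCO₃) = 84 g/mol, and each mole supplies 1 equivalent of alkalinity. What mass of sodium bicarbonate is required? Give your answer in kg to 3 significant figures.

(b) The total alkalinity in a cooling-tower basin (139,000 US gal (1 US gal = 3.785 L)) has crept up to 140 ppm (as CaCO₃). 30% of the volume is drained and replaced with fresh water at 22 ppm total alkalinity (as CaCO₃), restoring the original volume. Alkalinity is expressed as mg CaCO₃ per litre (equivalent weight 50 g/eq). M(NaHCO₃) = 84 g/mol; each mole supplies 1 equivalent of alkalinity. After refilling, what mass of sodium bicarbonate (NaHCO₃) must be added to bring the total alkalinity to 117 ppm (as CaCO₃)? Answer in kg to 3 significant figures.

(a) 305 kg; (b) 11.0 kg

(a) Volume: 2300 m³ = 2,300,000 L.
(a) Alkalinity to add: (117 − 38) = 79 mg/L as CaCO₃ × 2,300,000 L = 181,700 g as CaCO₃.
(a) Equivalents: 181,700 g ÷ 50 g/eq = 3634 eq.
(a) NaHCO₃ supplies 1 eq per mole → 3634 mol.
(a) Mass: 3634 mol × 84 g/mol = 305,300 g.

(b) Volume: 139,000 US gal × 3.785 L/gal = 526,115 L.
(b) After draining 30% and refilling: 140 × 0.70 + 22 × 0.30 = 104.6 ppm.
(b) Deficit to target: 117 − 104.6 = 12.4 mg/L.
(b) As CaCO₃: 12.4 mg/L × 526,115 L = 6524 g; ÷ 50 g/eq ÷ 1 = 130.5 mol NaHCO₃.
(b) Mass: 130.5 × 84 = 10,960 g.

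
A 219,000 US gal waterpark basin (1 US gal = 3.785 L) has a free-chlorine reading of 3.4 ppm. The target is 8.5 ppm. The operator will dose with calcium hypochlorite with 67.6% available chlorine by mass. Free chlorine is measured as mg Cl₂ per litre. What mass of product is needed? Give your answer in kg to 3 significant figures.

6.25 kg

Volume: 219,000 US gal × 3.785 L/gal = 828,915 L.
Chlorine deficit: 8.5 − 3.4 = 5.1 ppm = 5.1 mg/L as Cl₂.
Cl₂ equivalent needed: 5.1 mg/L × 828,915 L = 4,227,000 mg = 4227 g.
Product at 67.6% available chlorine: 4227 / 0.676 = 6254 g.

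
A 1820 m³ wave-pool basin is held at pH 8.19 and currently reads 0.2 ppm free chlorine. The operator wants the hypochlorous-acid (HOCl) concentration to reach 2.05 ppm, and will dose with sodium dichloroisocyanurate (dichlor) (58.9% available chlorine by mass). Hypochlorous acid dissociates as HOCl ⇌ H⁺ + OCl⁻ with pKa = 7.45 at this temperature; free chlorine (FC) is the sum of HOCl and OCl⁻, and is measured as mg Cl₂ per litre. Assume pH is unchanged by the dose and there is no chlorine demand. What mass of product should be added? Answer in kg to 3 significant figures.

Volume: 1820 m³ = 1,820,000 L.
[OCl⁻]/[HOCl] = 10^(pH − pKa) = 10^(8.19 − 7.45) = 5.495; fraction as HOCl = 1/(1 + 5.495) = 0.154.
Free chlorine required for 2.05 ppm HOCl: 2.05 / 0.154 = 13.32 ppm.
FC to add: 13.32 − 0.2 = 13.12 mg/L as Cl₂.
Cl₂ equivalent: 13.12 mg/L × 1,820,000 L = 23,870 g.
Product at 58.9% available Cl: 23,870 / 0.589 = 40,530 g.

40.5 kg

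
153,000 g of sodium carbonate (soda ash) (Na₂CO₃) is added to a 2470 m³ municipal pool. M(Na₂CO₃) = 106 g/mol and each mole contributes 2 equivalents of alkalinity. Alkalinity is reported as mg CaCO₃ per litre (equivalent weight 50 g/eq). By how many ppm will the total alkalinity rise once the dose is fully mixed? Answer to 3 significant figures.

58.4 ppm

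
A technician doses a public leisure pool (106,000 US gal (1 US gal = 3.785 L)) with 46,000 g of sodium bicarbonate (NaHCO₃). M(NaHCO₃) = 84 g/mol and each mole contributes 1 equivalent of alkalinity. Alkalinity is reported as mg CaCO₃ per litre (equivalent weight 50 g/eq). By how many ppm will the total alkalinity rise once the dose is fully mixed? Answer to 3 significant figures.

68.2 ppm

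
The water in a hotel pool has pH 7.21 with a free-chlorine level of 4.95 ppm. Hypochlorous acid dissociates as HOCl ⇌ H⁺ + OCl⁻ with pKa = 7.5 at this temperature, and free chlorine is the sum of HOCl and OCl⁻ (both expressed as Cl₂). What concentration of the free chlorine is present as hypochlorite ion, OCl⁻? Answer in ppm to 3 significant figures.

[OCl⁻]/[HOCl] = 10^(pH − pKa) = 10^(7.21 − 7.5) = 10^-0.29 = 0.5129.
Fraction as HOCl = 1 / (1 + 0.5129) = 0.661.
OCl⁻ = (1 − 0.661) × 4.95 ppm = 1.678 ppm.

1.68 ppm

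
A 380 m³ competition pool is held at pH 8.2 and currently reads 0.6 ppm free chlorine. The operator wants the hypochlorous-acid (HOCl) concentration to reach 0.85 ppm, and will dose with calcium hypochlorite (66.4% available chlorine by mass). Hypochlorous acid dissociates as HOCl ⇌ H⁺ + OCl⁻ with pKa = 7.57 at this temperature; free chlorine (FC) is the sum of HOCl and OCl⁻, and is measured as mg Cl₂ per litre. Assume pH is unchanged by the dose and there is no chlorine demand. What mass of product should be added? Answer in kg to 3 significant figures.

2.22 kg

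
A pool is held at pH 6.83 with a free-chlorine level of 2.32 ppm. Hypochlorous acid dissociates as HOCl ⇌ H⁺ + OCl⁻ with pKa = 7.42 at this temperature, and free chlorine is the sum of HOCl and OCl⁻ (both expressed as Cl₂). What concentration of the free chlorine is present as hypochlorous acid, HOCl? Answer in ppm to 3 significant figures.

[OCl⁻]/[HOCl] = 10^(pH − pKa) = 10^(6.83 − 7.42) = 10^-0.59 = 0.257.
Fraction as HOCl = 1 / (1 + 0.257) = 0.7955.
HOCl = 0.7955 × 2.32 ppm = 1.846 ppm.

1.85 ppm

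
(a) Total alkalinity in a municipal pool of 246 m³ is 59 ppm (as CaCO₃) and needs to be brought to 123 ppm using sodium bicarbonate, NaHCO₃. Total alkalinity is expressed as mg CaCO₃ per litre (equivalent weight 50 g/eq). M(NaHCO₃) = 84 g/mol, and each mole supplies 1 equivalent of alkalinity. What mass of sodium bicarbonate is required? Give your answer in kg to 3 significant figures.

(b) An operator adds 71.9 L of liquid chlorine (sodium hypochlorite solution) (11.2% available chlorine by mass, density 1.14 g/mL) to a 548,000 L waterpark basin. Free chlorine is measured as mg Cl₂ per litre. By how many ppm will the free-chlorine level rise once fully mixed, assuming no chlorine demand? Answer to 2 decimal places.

(a) 26.4 kg; (b) 16.75 ppm

(a) Volume: 246 m³ = 246,000 L.
(a) Alkalinity to add: (123 − 59) = 64 mg/L as CaCO₃ × 246,000 L = 15,740 g as CaCO₃.
(a) Equivalents: 15,740 g ÷ 50 g/eq = 314.9 eq.
(a) NaHCO₃ supplies 1 eq per mole → 314.9 mol.
(a) Mass: 314.9 mol × 84 g/mol = 26,450 g.

(b) Mass of solution: 71.9 L × 1000 mL/L × 1.14 g/mL = 81,970 g.
(b) Available chlorine delivered: 81,970 g × 0.112 = 9180 g as Cl₂.
(b) Concentration rise: 9180 g / 548,000 L = 16.75 mg/L = 16.75 ppm.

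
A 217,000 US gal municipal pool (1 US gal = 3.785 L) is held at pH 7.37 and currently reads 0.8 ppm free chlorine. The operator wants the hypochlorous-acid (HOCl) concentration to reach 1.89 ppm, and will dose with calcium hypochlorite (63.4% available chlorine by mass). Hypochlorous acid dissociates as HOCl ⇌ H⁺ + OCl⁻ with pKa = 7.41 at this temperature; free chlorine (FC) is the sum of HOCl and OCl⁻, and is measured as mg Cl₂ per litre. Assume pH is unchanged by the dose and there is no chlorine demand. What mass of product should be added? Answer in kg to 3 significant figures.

3.65 kg

Volume: 217,000 US gal × 3.785 L/gal = 821,345 L.
[OCl⁻]/[HOCl] = 10^(pH − pKa) = 10^(7.37 − 7.41) = 0.912; fraction as HOCl = 1/(1 + 0.912) = 0.523.
Free chlorine required for 1.89 ppm HOCl: 1.89 / 0.523 = 3.614 ppm.
FC to add: 3.614 − 0.8 = 2.814 mg/L as Cl₂.
Cl₂ equivalent: 2.814 mg/L × 821,345 L = 2311 g.
Product at 63.4% available Cl: 2311 / 0.634 = 3645 g.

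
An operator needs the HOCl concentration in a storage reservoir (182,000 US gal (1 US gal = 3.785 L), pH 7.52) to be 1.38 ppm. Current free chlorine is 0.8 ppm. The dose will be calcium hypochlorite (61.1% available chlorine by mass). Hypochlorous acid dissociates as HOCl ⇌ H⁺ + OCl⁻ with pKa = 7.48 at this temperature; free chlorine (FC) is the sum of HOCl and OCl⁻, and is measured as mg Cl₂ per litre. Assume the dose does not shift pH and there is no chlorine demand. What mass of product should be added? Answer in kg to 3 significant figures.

2.36 kg

Volume: 182,000 US gal × 3.785 L/gal = 688,870 L.
[OCl⁻]/[HOCl] = 10^(pH − pKa) = 10^(7.52 − 7.48) = 1.096; fraction as HOCl = 1/(1 + 1.096) = 0.477.
Free chlorine required for 1.38 ppm HOCl: 1.38 / 0.477 = 2.893 ppm.
FC to add: 2.893 − 0.8 = 2.093 mg/L as Cl₂.
Cl₂ equivalent: 2.093 mg/L × 688,870 L = 1442 g.
Product at 61.1% available Cl: 1442 / 0.611 = 2360 g.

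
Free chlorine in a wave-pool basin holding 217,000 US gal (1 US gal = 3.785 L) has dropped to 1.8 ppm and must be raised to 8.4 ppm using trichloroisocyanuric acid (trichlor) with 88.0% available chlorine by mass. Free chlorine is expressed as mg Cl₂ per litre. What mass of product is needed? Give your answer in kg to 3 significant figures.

Volume: 217,000 US gal × 3.785 L/gal = 821,345 L.
Chlorine deficit: 8.4 − 1.8 = 6.6 ppm = 6.6 mg/L as Cl₂.
Cl₂ equivalent needed: 6.6 mg/L × 821,345 L = 5,421,000 mg = 5421 g.
Product at 88.0% available chlorine: 5421 / 0.88 = 6160 g.

6.16 kg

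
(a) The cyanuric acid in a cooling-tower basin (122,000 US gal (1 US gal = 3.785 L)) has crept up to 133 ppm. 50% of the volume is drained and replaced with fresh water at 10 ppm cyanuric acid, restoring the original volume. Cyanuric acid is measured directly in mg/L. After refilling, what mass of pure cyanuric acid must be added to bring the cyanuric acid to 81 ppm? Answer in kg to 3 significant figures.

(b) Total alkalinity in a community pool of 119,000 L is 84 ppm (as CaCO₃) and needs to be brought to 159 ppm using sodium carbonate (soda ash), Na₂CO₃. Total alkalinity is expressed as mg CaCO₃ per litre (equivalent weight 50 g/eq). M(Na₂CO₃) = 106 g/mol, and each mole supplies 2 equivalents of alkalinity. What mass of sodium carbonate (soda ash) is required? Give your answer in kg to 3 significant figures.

(a) 4.39 kg; (b) 9.46 kg

(a) Volume: 122,000 US gal × 3.785 L/gal = 461,770 L.
(a) After draining 50% and refilling: 133 × 0.50 + 10 × 0.50 = 71.5 ppm.
(a) Deficit to target: 81 − 71.5 = 9.5 mg/L.
(a) Mass: 9.5 mg/L × 461,770 L = 4387 g cyanuric acid.

(b) Alkalinity to add: (159 − 84) = 75 mg/L as CaCO₃ × 119,000 L = 8925 g as CaCO₃.
(b) Equivalents: 8925 g ÷ 50 g/eq = 178.5 eq.
(b) Each mole of Na₂CO₃ supplies 2 eq, so 178.5 / 2 = 89.25 mol.
(b) Mass: 89.25 mol × 106 g/mol = 9460 g.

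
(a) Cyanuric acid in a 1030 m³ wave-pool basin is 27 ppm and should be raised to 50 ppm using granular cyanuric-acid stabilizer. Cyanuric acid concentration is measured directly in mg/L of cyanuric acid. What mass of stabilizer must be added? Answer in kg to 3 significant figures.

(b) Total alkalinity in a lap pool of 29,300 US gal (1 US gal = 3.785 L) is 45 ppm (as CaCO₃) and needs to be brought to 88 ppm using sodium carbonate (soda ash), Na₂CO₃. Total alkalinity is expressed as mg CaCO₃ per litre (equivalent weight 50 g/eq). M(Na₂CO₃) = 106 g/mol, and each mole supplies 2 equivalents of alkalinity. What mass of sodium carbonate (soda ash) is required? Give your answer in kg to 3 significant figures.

(a) 23.7 kg; (b) 5.05 kg

(a) Volume: 1030 m³ = 1,030,000 L.
(a) CYA to add: (50 − 27) = 23 mg/L × 1,030,000 L = 23,690 g cyanuric acid.

(b) Volume: 29,300 US gal × 3.785 L/gal = 110,900 L.
(b) Alkalinity to add: (88 − 45) = 43 mg/L as CaCO₃ × 110,900 L = 4769 g as CaCO₃.
(b) Equivalents: 4769 g ÷ 50 g/eq = 95.37 eq.
(b) Each mole of Na₂CO₃ supplies 2 eq, so 95.37 / 2 = 47.69 mol.
(b) Mass: 47.69 mol × 106 g/mol = 5055 g.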